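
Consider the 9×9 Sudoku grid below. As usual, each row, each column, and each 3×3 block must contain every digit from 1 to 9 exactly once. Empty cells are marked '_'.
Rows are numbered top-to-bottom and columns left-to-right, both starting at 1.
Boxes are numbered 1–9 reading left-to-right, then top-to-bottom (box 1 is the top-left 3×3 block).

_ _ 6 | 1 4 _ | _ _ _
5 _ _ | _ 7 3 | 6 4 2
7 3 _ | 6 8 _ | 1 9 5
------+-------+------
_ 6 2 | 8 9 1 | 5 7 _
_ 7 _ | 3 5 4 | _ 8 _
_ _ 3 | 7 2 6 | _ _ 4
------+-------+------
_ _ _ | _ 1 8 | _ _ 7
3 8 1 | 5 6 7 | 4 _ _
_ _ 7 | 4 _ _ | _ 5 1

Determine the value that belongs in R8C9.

9

Row 8 already contains {1, 3, 4, 5, 6, 7, 8}.
Column 9 already contains {1, 2, 4, 5, 7}.
Its 3×3 block (box 9) already contains {1, 4, 5, 7}.
The only value from 1–9 not eliminated is 9, so R8C9 = 9.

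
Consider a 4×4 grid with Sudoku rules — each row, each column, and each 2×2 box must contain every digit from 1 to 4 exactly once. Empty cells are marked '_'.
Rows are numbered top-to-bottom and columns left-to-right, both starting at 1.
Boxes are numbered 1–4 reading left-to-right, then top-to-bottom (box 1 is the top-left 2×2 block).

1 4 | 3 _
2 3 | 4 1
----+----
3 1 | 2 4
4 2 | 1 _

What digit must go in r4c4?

Row 4 already contains {1, 2, 4}.
Column 4 already contains {1, 4}.
Its 2×2 block (box 4) already contains {1, 2, 4}.
The only value from 1–4 not eliminated is 3, so r4c4 = 3.

3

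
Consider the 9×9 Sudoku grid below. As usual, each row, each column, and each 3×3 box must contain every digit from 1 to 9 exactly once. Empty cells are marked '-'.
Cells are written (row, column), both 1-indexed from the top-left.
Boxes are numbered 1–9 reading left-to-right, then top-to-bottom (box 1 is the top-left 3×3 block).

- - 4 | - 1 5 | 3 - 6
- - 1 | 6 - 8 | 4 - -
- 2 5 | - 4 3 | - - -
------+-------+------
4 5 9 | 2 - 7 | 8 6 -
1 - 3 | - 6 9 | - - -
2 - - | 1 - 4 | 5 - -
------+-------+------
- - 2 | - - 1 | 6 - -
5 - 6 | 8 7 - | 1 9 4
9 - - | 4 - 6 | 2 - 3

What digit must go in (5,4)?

5

Row 5 already contains {1, 3, 6, 9}.
Column 4 already contains {1, 2, 4, 6, 8}.
Its 3×3 block (box 5) already contains {1, 2, 4, 6, 7, 9}.
The only value from 1–9 not eliminated is 5, so (5,4) = 5.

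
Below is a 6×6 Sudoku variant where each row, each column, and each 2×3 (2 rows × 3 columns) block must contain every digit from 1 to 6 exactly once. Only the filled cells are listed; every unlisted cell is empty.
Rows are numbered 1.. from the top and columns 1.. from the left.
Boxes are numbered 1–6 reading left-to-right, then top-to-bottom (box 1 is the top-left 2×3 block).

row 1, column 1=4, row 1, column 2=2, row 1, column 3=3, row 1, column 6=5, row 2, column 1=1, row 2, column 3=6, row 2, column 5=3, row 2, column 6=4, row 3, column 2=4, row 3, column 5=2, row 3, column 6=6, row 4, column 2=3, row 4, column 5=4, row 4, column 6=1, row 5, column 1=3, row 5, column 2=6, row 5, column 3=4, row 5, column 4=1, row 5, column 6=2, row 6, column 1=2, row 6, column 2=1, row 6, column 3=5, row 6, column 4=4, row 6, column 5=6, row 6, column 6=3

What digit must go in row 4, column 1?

6

Cell row 4, column 1 itself could take any of {5, 6} by direct elimination.
Consider where 6 can go in row 4.
row 4, column 3 is out (column 3 already has a 6).
row 4, column 4 is out (box 4 already has a 6).
So the only cell in row 4 that can hold 6 is row 4, column 1.
Therefore row 4, column 1 = 6.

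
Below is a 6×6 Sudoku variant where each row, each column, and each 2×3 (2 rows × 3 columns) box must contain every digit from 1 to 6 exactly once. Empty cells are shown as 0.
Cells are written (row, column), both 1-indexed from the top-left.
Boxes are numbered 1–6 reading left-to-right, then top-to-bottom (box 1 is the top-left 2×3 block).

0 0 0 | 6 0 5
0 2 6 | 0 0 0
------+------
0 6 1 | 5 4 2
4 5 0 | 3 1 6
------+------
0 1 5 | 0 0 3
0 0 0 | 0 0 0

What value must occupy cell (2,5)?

Row 2 already contains {2, 6}.
Column 5 already contains {1, 4}.
Its 2×3 block (box 2) already contains {5, 6}.
The only value from 1–6 not eliminated is 3, so (2,5) = 3.

3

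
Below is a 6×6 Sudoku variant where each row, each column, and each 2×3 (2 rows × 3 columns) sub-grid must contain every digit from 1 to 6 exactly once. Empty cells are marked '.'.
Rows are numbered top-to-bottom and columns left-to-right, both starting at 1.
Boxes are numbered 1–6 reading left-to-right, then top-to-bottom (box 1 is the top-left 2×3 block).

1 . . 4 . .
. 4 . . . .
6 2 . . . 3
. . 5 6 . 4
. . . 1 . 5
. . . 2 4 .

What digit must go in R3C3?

Cell R3C3 itself could take any of {1, 4} by direct elimination.
Consider where 4 can go in row 3.
R3C4 is out (column 4 already has a 4).
R3C5 is out (column 5 already has a 4).
So the only cell in row 3 that can hold 4 is R3C3.
Therefore R3C3 = 4.

4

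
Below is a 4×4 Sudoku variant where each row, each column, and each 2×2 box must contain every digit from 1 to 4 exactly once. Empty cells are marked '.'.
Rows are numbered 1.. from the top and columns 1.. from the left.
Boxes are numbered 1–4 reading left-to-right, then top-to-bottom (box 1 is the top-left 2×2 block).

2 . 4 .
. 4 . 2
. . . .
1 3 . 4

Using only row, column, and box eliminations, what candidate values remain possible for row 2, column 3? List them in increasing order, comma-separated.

Row 2 already contains {2, 4}.
Column 3 already contains {4}.
Its 2×2 block (box 2) already contains {2, 4}.
Removing those from 1–4 leaves {1, 3} as the candidates for row 2, column 3.

1,3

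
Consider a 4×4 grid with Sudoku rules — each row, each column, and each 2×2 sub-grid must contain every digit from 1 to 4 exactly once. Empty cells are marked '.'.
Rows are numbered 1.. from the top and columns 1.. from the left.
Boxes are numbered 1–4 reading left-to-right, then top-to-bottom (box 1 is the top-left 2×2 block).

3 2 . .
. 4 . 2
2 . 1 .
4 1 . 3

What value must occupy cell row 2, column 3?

3

Row 2 already contains {2, 4}.
Column 3 already contains {1}.
Its 2×2 block (box 2) already contains {2}.
The only value from 1–4 not eliminated is 3, so row 2, column 3 = 3.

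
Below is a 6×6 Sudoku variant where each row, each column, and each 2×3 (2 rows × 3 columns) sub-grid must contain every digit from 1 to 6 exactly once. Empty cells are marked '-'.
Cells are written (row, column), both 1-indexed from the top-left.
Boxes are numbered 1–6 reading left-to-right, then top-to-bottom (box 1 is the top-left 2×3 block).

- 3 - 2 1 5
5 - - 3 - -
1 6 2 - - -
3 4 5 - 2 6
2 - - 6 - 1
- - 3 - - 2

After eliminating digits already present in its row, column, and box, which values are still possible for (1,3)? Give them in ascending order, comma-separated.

Row 1 already contains {1, 2, 3, 5}.
Column 3 already contains {2, 3, 5}.
Its 2×3 block (box 1) already contains {3, 5}.
Removing those from 1–6 leaves {4, 6} as the candidates for (1,3).

4,6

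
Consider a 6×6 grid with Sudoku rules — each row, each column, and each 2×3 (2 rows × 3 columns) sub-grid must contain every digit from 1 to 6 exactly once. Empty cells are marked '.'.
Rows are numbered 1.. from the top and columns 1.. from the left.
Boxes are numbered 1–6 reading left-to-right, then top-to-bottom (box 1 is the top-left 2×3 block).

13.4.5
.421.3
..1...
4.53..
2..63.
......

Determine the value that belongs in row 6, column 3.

Cell row 6, column 3 itself could take any of {3, 4, 6} by direct elimination.
Consider where 3 can go in column 3.
row 1, column 3 is out (row 1 already has a 3).
row 5, column 3 is out (row 5 already has a 3).
So the only cell in column 3 that can hold 3 is row 6, column 3.
Therefore row 6, column 3 = 3.

3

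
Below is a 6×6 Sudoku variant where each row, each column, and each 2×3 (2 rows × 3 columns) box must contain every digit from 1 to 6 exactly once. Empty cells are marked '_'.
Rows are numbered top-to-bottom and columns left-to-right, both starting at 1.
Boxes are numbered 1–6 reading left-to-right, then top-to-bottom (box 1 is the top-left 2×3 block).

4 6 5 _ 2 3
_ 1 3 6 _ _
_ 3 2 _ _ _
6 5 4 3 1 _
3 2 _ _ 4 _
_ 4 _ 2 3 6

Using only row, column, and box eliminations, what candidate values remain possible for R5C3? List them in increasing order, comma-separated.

1,6

Row 5 already contains {2, 3, 4}.
Column 3 already contains {2, 3, 4, 5}.
Its 2×3 block (box 5) already contains {2, 3, 4}.
Removing those from 1–6 leaves {1, 6} as the candidates for R5C3.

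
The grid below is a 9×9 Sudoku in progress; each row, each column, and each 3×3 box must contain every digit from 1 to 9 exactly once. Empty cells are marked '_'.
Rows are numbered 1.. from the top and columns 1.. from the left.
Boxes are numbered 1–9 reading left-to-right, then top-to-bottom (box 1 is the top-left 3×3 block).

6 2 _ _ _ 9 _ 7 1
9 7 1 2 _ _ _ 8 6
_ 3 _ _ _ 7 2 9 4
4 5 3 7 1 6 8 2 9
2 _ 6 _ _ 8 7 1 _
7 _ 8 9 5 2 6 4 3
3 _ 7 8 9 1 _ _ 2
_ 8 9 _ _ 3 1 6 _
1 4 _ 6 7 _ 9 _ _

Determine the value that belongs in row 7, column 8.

5

Row 7 already contains {1, 2, 3, 7, 8, 9}.
Column 8 already contains {1, 2, 4, 6, 7, 8, 9}.
Its 3×3 block (box 9) already contains {1, 2, 6, 9}.
The only value from 1–9 not eliminated is 5, so row 7, column 8 = 5.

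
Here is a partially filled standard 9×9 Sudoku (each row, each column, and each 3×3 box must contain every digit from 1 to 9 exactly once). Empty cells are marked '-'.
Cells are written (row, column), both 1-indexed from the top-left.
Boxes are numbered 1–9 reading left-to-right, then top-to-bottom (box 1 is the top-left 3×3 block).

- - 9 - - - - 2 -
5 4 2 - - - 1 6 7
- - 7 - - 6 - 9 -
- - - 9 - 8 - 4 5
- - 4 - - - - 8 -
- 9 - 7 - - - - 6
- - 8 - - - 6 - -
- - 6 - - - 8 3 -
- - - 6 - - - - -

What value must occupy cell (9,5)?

8

Cell (9,5) itself could take any of {1, 2, 3, 4, 5, 7, 8, 9} by direct elimination.
Consider where 8 can go in box 8.
(7,4) is out (row 7 already has a 8). (7,5) is out (row 7 already has a 8). (7,6) is out (row 7 already has a 8). (8,4) is out (row 8 already has a 8). The remaining empty cells in box 8 are similarly blocked.
So the only cell in box 8 that can hold 8 is (9,5).
Therefore (9,5) = 8.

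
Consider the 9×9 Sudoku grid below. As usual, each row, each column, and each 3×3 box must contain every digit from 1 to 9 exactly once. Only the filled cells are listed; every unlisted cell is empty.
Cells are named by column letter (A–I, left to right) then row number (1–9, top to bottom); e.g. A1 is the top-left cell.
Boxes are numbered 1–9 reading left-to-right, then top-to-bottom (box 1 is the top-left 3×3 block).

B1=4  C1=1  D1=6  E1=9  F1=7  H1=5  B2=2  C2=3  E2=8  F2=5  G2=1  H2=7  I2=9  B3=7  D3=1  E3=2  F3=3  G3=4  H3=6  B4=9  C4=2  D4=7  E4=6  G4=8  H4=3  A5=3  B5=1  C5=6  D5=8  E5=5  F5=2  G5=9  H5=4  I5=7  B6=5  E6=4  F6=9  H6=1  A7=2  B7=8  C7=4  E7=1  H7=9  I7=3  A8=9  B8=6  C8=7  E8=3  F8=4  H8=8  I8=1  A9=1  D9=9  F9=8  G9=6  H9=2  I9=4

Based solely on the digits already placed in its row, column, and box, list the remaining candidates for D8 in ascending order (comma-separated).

2,5

Row 8 already contains {1, 3, 4, 6, 7, 8, 9}.
Column D already contains {1, 6, 7, 8, 9}.
Its 3×3 block (box 8) already contains {1, 3, 4, 8, 9}.
Removing those from 1–9 leaves {2, 5} as the candidates for D8.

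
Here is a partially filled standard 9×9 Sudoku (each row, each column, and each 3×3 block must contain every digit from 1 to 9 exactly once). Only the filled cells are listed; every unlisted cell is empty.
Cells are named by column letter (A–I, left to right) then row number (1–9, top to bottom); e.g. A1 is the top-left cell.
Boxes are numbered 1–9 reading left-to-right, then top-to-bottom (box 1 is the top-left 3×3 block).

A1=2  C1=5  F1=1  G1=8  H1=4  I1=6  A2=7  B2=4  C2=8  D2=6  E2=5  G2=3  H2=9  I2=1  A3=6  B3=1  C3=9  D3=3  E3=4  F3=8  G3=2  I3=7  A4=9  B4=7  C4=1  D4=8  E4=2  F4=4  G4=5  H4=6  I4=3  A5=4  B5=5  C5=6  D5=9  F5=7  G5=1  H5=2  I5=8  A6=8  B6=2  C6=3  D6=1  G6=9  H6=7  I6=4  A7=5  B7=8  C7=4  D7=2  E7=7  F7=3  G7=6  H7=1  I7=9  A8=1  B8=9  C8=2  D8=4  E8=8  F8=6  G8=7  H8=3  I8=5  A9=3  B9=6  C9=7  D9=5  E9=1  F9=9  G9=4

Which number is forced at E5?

Row 5 already contains {1, 2, 4, 5, 6, 7, 8, 9}.
Column E already contains {1, 2, 4, 5, 7, 8}.
Its 3×3 block (box 5) already contains {1, 2, 4, 7, 8, 9}.
The only value from 1–9 not eliminated is 3, so E5 = 3.

3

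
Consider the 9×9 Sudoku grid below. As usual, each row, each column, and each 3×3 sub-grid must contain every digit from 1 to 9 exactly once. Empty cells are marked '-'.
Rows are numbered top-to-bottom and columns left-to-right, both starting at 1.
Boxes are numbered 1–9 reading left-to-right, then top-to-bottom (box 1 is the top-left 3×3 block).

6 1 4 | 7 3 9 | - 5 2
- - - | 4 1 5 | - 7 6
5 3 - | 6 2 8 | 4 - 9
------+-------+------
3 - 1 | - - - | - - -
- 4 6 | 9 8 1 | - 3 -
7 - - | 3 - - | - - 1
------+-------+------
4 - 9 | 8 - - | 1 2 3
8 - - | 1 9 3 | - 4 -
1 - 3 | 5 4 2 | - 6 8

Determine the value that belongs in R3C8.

1

Row 3 already contains {2, 3, 4, 5, 6, 8, 9}.
Column 8 already contains {2, 3, 4, 5, 6, 7}.
Its 3×3 block (box 3) already contains {2, 4, 5, 6, 7, 9}.
The only value from 1–9 not eliminated is 1, so R3C8 = 1.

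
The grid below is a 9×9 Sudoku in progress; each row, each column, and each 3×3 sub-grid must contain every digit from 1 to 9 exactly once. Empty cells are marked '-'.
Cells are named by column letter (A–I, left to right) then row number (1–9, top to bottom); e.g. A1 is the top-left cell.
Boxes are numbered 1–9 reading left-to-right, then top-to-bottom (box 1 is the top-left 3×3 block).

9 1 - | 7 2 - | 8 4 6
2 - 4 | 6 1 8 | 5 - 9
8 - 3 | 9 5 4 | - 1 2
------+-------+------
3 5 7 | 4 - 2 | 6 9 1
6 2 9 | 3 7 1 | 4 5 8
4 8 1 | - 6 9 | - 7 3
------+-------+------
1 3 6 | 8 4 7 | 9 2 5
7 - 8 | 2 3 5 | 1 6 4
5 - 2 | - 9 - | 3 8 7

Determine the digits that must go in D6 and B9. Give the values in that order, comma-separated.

5,4

For D6:
  Row 6 already contains {1, 3, 4, 6, 7, 8, 9}.
  Column D already contains {2, 3, 4, 6, 7, 8, 9}.
  Its 3×3 block (box 5) already contains {1, 2, 3, 4, 6, 7, 9}.
  The only value from 1–9 not eliminated is 5, so D6 = 5.
For B9:
  Row 9 already contains {2, 3, 5, 7, 8, 9}.
  Column B already contains {1, 2, 3, 5, 8}.
  Its 3×3 block (box 7) already contains {1, 2, 3, 5, 6, 7, 8}.
  The only value from 1–9 not eliminated is 4, so B9 = 4.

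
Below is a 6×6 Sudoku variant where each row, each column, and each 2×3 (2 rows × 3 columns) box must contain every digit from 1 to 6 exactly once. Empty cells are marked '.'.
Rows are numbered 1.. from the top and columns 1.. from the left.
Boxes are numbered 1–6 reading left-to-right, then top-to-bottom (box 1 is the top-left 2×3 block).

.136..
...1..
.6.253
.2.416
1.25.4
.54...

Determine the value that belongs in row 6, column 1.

6

Cell row 6, column 1 itself could take any of {3, 6} by direct elimination.
Consider where 6 can go in box 5.
row 5, column 2 is out (column 2 already has a 6).
So the only cell in box 5 that can hold 6 is row 6, column 1.
Therefore row 6, column 1 = 6.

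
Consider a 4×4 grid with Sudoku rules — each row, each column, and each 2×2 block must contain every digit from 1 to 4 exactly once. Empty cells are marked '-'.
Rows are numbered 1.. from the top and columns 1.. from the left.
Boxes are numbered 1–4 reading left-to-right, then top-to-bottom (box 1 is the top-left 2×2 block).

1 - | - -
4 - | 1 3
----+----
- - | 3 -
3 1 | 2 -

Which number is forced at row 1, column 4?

2

Cell row 1, column 4 itself could take any of {2, 4} by direct elimination.
Consider where 2 can go in box 2.
row 1, column 3 is out (column 3 already has a 2).
So the only cell in box 2 that can hold 2 is row 1, column 4.
Therefore row 1, column 4 = 2.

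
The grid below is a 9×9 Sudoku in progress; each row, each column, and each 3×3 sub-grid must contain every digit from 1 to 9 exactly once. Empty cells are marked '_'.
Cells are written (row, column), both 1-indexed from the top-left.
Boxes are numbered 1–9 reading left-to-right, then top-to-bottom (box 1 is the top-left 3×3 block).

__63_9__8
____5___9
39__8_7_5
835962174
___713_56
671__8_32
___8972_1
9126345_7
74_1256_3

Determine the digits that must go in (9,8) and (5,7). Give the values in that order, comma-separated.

9,8

For (9,8):
  Consider where 9 can go in box 9.
  (7,8) is out (row 7 already has a 9).
  (8,8) is out (row 8 already has a 9).
  So the only cell in box 9 that can hold 9 is (9,8).
  So (9,8) = 9.
For (5,7):
  Consider where 8 can go in column 7.
  (1,7) is out (row 1 already has a 8).
  (2,7) is out (box 3 already has a 8).
  (6,7) is out (row 6 already has a 8).
  So the only cell in column 7 that can hold 8 is (5,7).
  So (5,7) = 8.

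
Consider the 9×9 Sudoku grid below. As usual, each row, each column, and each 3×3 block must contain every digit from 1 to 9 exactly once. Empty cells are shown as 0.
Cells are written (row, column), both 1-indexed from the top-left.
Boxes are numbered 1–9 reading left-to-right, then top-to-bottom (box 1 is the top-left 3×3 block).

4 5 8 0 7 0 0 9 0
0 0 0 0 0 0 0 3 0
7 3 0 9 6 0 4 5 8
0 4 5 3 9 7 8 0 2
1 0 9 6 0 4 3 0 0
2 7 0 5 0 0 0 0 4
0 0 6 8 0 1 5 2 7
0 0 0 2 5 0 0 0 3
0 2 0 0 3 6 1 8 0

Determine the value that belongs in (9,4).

7

Cell (9,4) itself could take any of {4, 7} by direct elimination.
Consider where 7 can go in box 8.
(7,5) is out (row 7 already has a 7).
(8,6) is out (column 6 already has a 7).
So the only cell in box 8 that can hold 7 is (9,4).
Therefore (9,4) = 7.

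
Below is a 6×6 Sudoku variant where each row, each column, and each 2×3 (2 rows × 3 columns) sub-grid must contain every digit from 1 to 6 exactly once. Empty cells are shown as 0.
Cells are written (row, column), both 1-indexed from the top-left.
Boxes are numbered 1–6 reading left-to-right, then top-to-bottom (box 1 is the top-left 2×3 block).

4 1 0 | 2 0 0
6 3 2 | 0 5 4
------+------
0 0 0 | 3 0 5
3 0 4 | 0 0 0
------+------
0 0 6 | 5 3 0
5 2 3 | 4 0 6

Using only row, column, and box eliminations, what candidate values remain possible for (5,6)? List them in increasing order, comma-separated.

Row 5 already contains {3, 5, 6}.
Column 6 already contains {4, 5, 6}.
Its 2×3 block (box 6) already contains {3, 4, 5, 6}.
Removing those from 1–6 leaves {1, 2} as the candidates for (5,6).

1,2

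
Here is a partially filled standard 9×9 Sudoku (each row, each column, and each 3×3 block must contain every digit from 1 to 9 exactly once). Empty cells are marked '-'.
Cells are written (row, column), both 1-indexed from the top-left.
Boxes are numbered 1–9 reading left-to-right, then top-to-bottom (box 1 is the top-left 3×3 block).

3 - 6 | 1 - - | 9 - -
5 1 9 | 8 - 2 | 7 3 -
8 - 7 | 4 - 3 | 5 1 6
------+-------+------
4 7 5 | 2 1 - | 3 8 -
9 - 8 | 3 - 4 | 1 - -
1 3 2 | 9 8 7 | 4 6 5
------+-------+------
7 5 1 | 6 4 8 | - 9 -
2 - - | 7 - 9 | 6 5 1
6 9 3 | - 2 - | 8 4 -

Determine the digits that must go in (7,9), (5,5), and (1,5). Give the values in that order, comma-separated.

For (7,9):
  Consider where 3 can go in box 9.
  (7,7) is out (column 7 already has a 3).
  (9,9) is out (row 9 already has a 3).
  So the only cell in box 9 that can hold 3 is (7,9).
  So (7,9) = 3.
For (5,5):
  Consider where 5 can go in box 5.
  (4,6) is out (row 4 already has a 5).
  So the only cell in box 5 that can hold 5 is (5,5).
  So (5,5) = 5.
For (1,5):
  Consider where 7 can go in box 2.
  (1,6) is out (column 6 already has a 7).
  (2,5) is out (row 2 already has a 7).
  (3,5) is out (row 3 already has a 7).
  So the only cell in box 2 that can hold 7 is (1,5).
  So (1,5) = 7.

3,5,7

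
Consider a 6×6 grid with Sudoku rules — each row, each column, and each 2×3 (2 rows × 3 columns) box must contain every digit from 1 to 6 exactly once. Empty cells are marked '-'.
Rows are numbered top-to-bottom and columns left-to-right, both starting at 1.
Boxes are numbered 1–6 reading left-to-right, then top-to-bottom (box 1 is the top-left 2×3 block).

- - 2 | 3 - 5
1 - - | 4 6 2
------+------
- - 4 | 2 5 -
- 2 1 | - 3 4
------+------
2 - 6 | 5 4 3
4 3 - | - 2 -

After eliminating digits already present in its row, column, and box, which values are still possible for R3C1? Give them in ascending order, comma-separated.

Row 3 already contains {2, 4, 5}.
Column 1 already contains {1, 2, 4}.
Its 2×3 block (box 3) already contains {1, 2, 4}.
Removing those from 1–6 leaves {3, 6} as the candidates for R3C1.

3,6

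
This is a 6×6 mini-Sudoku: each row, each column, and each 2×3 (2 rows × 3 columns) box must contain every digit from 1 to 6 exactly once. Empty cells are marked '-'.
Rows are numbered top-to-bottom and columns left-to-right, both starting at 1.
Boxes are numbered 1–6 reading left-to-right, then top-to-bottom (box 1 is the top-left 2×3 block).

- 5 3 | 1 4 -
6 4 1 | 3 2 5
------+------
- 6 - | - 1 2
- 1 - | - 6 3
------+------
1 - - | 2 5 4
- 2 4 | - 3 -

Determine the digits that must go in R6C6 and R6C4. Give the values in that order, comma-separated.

For R6C6:
  Consider where 1 can go in row 6.
  R6C1 is out (column 1 already has a 1).
  R6C4 is out (column 4 already has a 1).
  So the only cell in row 6 that can hold 1 is R6C6.
  So R6C6 = 1.
For R6C4:
  Row 6 already contains {2, 3, 4}.
  Column 4 already contains {1, 2, 3}.
  Its 2×3 block (box 6) already contains {2, 3, 4, 5}.
  The only value from 1–6 not eliminated is 6, so R6C4 = 6.

1,6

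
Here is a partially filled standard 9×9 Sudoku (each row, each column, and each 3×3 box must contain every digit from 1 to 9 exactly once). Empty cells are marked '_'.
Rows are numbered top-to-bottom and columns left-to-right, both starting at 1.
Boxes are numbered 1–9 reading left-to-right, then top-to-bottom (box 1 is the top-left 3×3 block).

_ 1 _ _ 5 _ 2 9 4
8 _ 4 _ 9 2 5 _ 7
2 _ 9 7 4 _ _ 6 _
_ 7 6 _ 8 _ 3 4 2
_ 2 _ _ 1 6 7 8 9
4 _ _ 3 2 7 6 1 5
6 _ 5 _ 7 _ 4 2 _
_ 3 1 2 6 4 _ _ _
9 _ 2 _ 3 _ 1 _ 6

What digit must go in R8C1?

7

Row 8 already contains {1, 2, 3, 4, 6}.
Column 1 already contains {2, 4, 6, 8, 9}.
Its 3×3 block (box 7) already contains {1, 2, 3, 5, 6, 9}.
The only value from 1–9 not eliminated is 7, so R8C1 = 7.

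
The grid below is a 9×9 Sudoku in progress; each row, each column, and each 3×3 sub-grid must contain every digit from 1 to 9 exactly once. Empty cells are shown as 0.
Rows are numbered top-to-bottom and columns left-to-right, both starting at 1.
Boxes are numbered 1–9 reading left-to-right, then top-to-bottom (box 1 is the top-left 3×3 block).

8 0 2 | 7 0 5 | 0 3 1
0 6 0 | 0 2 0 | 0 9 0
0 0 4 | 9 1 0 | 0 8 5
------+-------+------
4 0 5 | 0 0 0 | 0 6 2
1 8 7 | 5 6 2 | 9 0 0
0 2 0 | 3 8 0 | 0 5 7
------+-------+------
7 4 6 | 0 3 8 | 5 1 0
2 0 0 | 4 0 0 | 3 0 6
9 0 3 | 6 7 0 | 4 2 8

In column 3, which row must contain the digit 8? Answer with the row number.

8

Consider where 8 can go in column 3.
r2c3 is out (box 1 already has a 8).
r6c3 is out (row 6 already has a 8).
So the only cell in column 3 that can hold 8 is r8c3.
That is row 8.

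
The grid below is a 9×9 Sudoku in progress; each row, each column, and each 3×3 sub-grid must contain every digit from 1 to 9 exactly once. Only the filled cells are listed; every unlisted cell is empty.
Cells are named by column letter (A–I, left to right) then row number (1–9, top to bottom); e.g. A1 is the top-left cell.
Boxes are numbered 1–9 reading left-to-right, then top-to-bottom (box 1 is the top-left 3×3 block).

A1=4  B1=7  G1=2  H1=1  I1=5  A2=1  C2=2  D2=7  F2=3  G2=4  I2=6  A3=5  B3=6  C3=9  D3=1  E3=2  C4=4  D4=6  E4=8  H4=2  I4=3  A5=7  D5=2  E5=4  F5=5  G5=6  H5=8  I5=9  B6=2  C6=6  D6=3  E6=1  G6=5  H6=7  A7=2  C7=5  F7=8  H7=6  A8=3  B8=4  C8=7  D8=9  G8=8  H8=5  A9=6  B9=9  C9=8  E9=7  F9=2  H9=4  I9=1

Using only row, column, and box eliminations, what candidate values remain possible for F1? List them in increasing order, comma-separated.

6,9

Row 1 already contains {1, 2, 4, 5, 7}.
Column F already contains {2, 3, 5, 8}.
Its 3×3 block (box 2) already contains {1, 2, 3, 7}.
Removing those from 1–9 leaves {6, 9} as the candidates for F1.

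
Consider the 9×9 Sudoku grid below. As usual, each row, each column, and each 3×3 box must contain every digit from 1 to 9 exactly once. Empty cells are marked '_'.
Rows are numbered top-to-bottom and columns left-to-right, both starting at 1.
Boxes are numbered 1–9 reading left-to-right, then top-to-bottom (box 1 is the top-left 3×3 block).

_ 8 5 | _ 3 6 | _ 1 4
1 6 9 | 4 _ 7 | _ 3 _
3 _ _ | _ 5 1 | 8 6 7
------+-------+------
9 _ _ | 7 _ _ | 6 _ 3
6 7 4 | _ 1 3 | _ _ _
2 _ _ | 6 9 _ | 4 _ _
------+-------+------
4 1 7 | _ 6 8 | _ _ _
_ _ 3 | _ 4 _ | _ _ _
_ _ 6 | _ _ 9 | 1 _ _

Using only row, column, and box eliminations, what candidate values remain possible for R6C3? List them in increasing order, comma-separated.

Row 6 already contains {2, 4, 6, 9}.
Column 3 already contains {3, 4, 5, 6, 7, 9}.
Its 3×3 block (box 4) already contains {2, 4, 6, 7, 9}.
Removing those from 1–9 leaves {1, 8} as the candidates for R6C3.

1,8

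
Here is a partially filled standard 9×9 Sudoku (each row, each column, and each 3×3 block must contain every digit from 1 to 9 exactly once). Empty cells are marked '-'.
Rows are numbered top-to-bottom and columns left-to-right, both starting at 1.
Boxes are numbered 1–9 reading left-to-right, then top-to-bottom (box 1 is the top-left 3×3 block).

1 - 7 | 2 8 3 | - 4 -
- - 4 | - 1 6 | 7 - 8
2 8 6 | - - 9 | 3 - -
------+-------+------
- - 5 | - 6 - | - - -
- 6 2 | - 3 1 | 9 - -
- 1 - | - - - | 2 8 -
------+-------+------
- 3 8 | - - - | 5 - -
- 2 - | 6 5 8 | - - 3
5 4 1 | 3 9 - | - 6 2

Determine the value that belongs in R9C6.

7

Row 9 already contains {1, 2, 3, 4, 5, 6, 9}.
Column 6 already contains {1, 3, 6, 8, 9}.
Its 3×3 block (box 8) already contains {3, 5, 6, 8, 9}.
The only value from 1–9 not eliminated is 7, so R9C6 = 7.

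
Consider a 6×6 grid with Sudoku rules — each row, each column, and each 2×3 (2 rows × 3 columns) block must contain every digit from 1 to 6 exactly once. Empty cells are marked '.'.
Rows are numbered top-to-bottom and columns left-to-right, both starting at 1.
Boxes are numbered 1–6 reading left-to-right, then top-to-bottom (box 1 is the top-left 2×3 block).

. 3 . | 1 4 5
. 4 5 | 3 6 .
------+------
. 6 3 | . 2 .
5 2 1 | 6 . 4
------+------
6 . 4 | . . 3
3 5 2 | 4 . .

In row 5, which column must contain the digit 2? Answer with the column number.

Consider where 2 can go in row 5.
R5C2 is out (column 2 already has a 2).
R5C5 is out (column 5 already has a 2).
So the only cell in row 5 that can hold 2 is R5C4.
That is column 4.

4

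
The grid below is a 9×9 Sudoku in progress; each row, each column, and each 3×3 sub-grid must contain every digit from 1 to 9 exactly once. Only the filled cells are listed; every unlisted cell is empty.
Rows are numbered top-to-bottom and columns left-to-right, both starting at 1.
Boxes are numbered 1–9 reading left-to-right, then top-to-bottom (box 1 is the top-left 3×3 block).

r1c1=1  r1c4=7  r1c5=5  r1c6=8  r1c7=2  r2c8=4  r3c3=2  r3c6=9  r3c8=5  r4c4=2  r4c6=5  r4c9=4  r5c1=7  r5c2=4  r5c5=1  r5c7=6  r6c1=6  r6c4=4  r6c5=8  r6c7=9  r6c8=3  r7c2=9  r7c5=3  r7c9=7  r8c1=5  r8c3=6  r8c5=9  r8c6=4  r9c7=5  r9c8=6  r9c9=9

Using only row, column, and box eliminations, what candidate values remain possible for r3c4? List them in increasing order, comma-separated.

Row 3 already contains {2, 5, 9}.
Column 4 already contains {2, 4, 7}.
Its 3×3 block (box 2) already contains {5, 7, 8, 9}.
Removing those from 1–9 leaves {1, 3, 6} as the candidates for r3c4.

1,3,6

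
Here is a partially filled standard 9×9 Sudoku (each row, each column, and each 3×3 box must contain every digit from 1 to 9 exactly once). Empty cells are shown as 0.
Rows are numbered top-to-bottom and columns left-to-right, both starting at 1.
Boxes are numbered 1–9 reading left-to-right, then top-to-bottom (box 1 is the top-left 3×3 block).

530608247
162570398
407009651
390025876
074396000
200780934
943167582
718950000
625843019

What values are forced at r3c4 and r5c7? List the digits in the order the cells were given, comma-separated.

For r3c4:
  Row 3 already contains {1, 4, 5, 6, 7, 9}.
  Column 4 already contains {1, 3, 5, 6, 7, 8, 9}.
  Its 3×3 block (box 2) already contains {5, 6, 7, 8, 9}.
  The only value from 1–9 not eliminated is 2, so r3c4 = 2.
For r5c7:
  Row 5 already contains {3, 4, 6, 7, 9}.
  Column 7 already contains {2, 3, 5, 6, 8, 9}.
  Its 3×3 block (box 6) already contains {3, 4, 6, 7, 8, 9}.
  The only value from 1–9 not eliminated is 1, so r5c7 = 1.

2,1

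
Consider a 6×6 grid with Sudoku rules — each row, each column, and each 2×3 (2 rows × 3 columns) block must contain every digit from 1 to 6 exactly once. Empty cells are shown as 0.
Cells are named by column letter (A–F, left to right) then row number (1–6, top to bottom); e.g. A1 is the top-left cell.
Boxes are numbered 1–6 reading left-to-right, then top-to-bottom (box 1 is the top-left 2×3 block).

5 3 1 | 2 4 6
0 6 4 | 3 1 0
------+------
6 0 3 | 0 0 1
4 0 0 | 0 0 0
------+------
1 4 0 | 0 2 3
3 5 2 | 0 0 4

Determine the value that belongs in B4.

Cell B4 itself could take any of {1, 2} by direct elimination.
Consider where 1 can go in column B.
B3 is out (row 3 already has a 1).
So the only cell in column B that can hold 1 is B4.
Therefore B4 = 1.

1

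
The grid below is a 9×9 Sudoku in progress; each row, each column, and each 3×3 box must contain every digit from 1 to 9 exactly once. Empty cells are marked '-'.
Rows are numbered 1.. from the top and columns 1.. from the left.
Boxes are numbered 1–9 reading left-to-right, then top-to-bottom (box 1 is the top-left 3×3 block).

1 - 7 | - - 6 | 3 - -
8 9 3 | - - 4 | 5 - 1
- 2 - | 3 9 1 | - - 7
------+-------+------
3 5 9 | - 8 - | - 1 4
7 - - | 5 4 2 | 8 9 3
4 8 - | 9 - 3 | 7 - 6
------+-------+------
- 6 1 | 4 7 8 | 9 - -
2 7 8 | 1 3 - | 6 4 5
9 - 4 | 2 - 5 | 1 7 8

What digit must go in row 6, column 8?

5

Cell row 6, column 8 itself could take any of {2, 5} by direct elimination.
Consider where 5 can go in box 6.
row 4, column 7 is out (row 4 already has a 5).
So the only cell in box 6 that can hold 5 is row 6, column 8.
Therefore row 6, column 8 = 5.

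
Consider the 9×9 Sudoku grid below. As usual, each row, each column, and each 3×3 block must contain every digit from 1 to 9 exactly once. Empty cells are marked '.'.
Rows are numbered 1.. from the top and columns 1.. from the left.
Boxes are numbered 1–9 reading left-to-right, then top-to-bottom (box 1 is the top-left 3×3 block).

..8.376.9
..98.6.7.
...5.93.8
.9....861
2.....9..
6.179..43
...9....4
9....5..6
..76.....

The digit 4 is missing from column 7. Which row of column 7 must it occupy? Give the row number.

Consider where 4 can go in column 7.
row 6, column 7 is out (row 6 already has a 4).
row 7, column 7 is out (row 7 already has a 4).
row 8, column 7 is out (box 9 already has a 4).
row 9, column 7 is out (box 9 already has a 4).
So the only cell in column 7 that can hold 4 is row 2, column 7.
That is row 2.

2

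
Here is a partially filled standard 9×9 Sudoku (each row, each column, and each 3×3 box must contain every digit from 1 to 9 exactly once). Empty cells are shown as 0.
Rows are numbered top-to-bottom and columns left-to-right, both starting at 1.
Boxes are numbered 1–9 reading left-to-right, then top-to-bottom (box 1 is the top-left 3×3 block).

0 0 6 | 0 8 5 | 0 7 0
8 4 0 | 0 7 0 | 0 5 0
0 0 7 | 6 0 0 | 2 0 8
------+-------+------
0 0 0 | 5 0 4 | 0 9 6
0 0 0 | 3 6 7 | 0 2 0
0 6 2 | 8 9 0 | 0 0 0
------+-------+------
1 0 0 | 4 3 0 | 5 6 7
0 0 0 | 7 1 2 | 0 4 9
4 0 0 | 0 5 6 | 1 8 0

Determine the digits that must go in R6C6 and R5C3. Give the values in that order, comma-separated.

1,4

For R6C6:
  Row 6 already contains {2, 6, 8, 9}.
  Column 6 already contains {2, 4, 5, 6, 7}.
  Its 3×3 block (box 5) already contains {3, 4, 5, 6, 7, 8, 9}.
  The only value from 1–9 not eliminated is 1, so R6C6 = 1.
For R5C3:
  Consider where 4 can go in box 4.
  R4C1 is out (row 4 already has a 4). R4C2 is out (row 4 already has a 4). R4C3 is out (row 4 already has a 4). R5C1 is out (column 1 already has a 4). The remaining empty cells in box 4 are similarly blocked.
  So the only cell in box 4 that can hold 4 is R5C3.
  So R5C3 = 4.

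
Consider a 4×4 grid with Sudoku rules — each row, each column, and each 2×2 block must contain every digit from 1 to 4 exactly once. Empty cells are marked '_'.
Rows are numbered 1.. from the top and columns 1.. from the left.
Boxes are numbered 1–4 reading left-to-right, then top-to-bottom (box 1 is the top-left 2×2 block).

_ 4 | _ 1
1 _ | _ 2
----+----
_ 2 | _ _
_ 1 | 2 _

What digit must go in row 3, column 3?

Cell row 3, column 3 itself could take any of {1, 3, 4} by direct elimination.
Consider where 1 can go in column 3.
row 1, column 3 is out (row 1 already has a 1).
row 2, column 3 is out (row 2 already has a 1).
So the only cell in column 3 that can hold 1 is row 3, column 3.
Therefore row 3, column 3 = 1.

1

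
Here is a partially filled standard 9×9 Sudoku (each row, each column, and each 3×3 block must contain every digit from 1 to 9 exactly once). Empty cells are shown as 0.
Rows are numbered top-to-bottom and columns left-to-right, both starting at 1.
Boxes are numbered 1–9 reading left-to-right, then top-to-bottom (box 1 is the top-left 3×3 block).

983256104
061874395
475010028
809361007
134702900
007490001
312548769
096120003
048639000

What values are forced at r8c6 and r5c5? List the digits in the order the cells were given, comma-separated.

For r8c6:
  Row 8 already contains {1, 2, 3, 6, 9}.
  Column 6 already contains {1, 2, 4, 6, 8, 9}.
  Its 3×3 block (box 8) already contains {1, 2, 3, 4, 5, 6, 8, 9}.
  The only value from 1–9 not eliminated is 7, so r8c6 = 7.
For r5c5:
  Row 5 already contains {1, 2, 3, 4, 7, 9}.
  Column 5 already contains {1, 2, 3, 4, 5, 6, 7, 9}.
  Its 3×3 block (box 5) already contains {1, 2, 3, 4, 6, 7, 9}.
  The only value from 1–9 not eliminated is 8, so r5c5 = 8.

7,8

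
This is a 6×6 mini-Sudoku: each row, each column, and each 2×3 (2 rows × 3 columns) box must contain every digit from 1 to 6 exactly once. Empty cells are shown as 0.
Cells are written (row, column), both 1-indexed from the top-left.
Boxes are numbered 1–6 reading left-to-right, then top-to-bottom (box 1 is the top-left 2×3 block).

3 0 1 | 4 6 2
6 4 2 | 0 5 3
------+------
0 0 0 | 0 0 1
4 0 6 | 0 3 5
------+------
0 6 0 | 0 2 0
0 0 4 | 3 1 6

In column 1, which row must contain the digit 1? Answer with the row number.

5

Consider where 1 can go in column 1.
(3,1) is out (row 3 already has a 1).
(6,1) is out (row 6 already has a 1).
So the only cell in column 1 that can hold 1 is (5,1).
That is row 5.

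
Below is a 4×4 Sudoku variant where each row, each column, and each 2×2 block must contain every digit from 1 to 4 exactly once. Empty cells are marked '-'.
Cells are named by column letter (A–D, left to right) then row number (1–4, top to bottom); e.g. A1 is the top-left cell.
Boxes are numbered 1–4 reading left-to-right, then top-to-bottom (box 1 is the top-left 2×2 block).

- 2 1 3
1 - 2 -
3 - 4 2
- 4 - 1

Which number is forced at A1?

Row 1 already contains {1, 2, 3}.
Column A already contains {1, 3}.
Its 2×2 block (box 1) already contains {1, 2}.
The only value from 1–4 not eliminated is 4, so A1 = 4.

4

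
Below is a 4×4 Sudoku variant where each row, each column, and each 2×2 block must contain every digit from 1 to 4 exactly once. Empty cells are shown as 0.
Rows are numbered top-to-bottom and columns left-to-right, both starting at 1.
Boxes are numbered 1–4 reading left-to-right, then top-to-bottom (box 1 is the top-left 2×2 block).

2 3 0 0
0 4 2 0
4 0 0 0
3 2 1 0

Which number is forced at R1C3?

4

Row 1 already contains {2, 3}.
Column 3 already contains {1, 2}.
Its 2×2 block (box 2) already contains {2}.
The only value from 1–4 not eliminated is 4, so R1C3 = 4.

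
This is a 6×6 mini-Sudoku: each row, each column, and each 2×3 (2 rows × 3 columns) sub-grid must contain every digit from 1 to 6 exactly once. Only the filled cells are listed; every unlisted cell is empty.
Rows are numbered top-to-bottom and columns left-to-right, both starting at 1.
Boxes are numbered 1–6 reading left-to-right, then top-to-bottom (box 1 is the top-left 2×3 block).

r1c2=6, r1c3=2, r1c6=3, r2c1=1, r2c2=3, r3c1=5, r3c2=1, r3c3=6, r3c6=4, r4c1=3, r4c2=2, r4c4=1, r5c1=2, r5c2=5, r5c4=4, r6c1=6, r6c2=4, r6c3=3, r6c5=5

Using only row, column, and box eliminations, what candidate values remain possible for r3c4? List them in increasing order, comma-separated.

Row 3 already contains {1, 4, 5, 6}.
Column 4 already contains {1, 4}.
Its 2×3 block (box 4) already contains {1, 4}.
Removing those from 1–6 leaves {2, 3} as the candidates for r3c4.

2,3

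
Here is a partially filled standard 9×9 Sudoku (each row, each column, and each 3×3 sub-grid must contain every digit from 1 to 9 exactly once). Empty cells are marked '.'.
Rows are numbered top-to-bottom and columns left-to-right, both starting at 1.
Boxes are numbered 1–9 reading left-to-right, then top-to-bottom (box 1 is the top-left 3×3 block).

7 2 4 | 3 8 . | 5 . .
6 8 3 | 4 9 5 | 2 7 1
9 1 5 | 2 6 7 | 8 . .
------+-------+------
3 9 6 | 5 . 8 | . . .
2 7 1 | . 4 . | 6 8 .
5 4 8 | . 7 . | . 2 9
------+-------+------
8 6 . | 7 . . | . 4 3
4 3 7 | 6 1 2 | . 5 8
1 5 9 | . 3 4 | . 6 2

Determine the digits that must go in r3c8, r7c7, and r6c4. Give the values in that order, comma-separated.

For r3c8:
  Row 3 already contains {1, 2, 5, 6, 7, 8, 9}.
  Column 8 already contains {2, 4, 5, 6, 7, 8}.
  Its 3×3 block (box 3) already contains {1, 2, 5, 7, 8}.
  The only value from 1–9 not eliminated is 3, so r3c8 = 3.
For r7c7:
  Consider where 1 can go in box 9.
  r8c7 is out (row 8 already has a 1).
  r9c7 is out (row 9 already has a 1).
  So the only cell in box 9 that can hold 1 is r7c7.
  So r7c7 = 1.
For r6c4:
  Row 6 already contains {2, 4, 5, 7, 8, 9}.
  Column 4 already contains {2, 3, 4, 5, 6, 7}.
  Its 3×3 block (box 5) already contains {4, 5, 7, 8}.
  The only value from 1–9 not eliminated is 1, so r6c4 = 1.

3,1,1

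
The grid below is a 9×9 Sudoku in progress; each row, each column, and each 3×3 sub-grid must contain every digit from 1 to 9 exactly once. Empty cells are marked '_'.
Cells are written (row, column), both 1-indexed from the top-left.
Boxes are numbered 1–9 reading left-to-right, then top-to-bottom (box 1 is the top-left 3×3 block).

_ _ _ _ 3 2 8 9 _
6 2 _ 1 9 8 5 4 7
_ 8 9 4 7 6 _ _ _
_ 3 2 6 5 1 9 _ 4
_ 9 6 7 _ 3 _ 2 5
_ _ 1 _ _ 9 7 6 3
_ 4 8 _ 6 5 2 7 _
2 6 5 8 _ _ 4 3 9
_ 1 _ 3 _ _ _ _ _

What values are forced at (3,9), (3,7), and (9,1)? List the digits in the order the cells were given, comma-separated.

2,3,9

For (3,9):
  Consider where 2 can go in column 9.
  (1,9) is out (row 1 already has a 2).
  (7,9) is out (row 7 already has a 2).
  (9,9) is out (box 9 already has a 2).
  So the only cell in column 9 that can hold 2 is (3,9).
  So (3,9) = 2.
For (3,7):
  Consider where 3 can go in box 3.
  (1,9) is out (row 1 already has a 3).
  (3,8) is out (column 8 already has a 3).
  (3,9) is out (column 9 already has a 3).
  So the only cell in box 3 that can hold 3 is (3,7).
  So (3,7) = 3.
For (9,1):
  Consider where 9 can go in row 9.
  (9,3) is out (column 3 already has a 9). (9,5) is out (column 5 already has a 9). (9,6) is out (column 6 already has a 9). (9,7) is out (column 7 already has a 9). The remaining empty cells in row 9 are similarly blocked.
  So the only cell in row 9 that can hold 9 is (9,1).
  So (9,1) = 9.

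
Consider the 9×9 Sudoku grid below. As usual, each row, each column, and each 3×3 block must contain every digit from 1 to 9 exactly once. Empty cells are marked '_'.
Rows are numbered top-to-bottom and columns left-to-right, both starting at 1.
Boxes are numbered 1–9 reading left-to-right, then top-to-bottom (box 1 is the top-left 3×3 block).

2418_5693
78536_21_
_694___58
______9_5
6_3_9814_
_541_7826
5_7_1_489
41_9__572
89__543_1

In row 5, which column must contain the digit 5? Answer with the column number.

Consider where 5 can go in row 5.
R5C2 is out (column 2 already has a 5).
R5C9 is out (column 9 already has a 5).
So the only cell in row 5 that can hold 5 is R5C4.
That is column 4.

4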